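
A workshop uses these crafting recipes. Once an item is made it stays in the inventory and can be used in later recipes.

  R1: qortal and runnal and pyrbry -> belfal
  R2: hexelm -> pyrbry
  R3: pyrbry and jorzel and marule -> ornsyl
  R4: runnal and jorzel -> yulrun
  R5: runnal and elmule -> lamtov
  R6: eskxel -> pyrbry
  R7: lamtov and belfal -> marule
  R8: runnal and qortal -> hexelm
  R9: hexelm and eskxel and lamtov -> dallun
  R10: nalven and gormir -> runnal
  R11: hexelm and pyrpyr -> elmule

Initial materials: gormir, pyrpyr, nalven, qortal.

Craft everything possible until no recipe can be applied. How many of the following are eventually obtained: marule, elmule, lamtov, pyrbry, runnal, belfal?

Using R10, nalven and gormir make runnal.
runnal and qortal -> hexelm (R8).
Using R2, hexelm makes pyrbry.
hexelm and pyrpyr -> elmule (R11).
Using R1, qortal, runnal, and pyrbry make belfal.
Using R5, runnal and elmule make lamtov.
lamtov and belfal -> marule (R7).
marule: reached.
elmule: reached.
lamtov: reached.
pyrbry: reached.
runnal: reached.
belfal: reached.
All 6 are reached.

6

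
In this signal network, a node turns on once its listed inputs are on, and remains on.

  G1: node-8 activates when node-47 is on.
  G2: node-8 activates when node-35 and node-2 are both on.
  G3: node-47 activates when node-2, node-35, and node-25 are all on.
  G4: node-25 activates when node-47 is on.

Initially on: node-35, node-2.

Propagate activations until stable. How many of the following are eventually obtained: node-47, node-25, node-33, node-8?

G2: node-35 and node-2 on → node-8 on.
node-47 would need node-2, node-35, and node-25 (G3), but node-25 never turns on.
node-25 would need node-47 (G4), but node-47 never turns on.
No rule produces node-33, and it is not given.
node-8: reached.
Reached: node-8 — 1 of the 4.

1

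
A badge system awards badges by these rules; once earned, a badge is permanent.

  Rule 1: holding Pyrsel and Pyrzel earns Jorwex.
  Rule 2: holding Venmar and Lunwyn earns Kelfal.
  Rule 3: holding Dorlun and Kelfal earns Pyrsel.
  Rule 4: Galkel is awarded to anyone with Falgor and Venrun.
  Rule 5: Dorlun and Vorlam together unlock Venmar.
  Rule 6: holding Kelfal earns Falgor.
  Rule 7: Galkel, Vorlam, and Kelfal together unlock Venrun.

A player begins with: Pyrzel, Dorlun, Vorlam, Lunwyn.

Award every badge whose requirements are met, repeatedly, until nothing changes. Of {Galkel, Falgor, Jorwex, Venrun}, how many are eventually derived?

With Dorlun and Vorlam, Venmar is earned (Rule 5).
With Venmar and Lunwyn, Kelfal is earned (Rule 2).
With Dorlun and Kelfal, Pyrsel is earned (Rule 3).
With Kelfal, Falgor is earned (Rule 6).
With Pyrsel and Pyrzel, Jorwex is earned (Rule 1).
Galkel would need Falgor and Venrun (Rule 4), but Venrun is never earned.
Falgor: reached.
Jorwex: reached.
Venrun would need Galkel, Vorlam, and Kelfal (Rule 7), but Galkel is never earned.
Reached: Falgor and Jorwex — 2 of the 4.

2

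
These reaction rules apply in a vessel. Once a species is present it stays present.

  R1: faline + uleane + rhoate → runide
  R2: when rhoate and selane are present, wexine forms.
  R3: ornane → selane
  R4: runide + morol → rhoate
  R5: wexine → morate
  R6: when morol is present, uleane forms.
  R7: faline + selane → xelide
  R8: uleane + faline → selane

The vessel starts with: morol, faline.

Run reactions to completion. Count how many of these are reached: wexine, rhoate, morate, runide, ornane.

wexine would need rhoate and selane (R2), but rhoate never forms.
rhoate would need runide and morol (R4), but runide never forms.
morate would need wexine (R5), but wexine never forms.
runide would need faline, uleane, and rhoate (R1), but rhoate never forms.
No rule produces ornane, and it is not given.
None of the 5 are reached.

0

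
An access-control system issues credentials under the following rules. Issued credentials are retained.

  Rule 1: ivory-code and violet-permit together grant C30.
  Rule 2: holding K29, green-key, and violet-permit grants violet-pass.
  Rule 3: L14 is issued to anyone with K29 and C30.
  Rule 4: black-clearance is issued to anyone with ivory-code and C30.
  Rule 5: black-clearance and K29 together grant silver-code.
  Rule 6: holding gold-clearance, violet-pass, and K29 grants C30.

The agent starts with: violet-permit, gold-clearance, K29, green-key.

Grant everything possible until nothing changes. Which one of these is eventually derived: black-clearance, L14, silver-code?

L14

Holding K29, green-key, and violet-permit grants violet-pass (Rule 2).
Holding gold-clearance, violet-pass, and K29 grants C30 (Rule 6).
Holding K29 and C30 grants L14 (Rule 3).
silver-code would need black-clearance and K29 (Rule 5), but black-clearance is never granted. black-clearance would need ivory-code and C30 (Rule 4), but ivory-code is never granted.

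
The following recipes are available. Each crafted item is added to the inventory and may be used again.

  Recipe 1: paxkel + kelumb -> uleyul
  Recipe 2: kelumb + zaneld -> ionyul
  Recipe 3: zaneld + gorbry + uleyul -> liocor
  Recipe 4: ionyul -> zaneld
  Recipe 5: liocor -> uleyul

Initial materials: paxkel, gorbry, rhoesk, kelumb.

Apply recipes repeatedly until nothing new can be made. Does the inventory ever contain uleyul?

Yes

Using Recipe 1, paxkel and kelumb make uleyul.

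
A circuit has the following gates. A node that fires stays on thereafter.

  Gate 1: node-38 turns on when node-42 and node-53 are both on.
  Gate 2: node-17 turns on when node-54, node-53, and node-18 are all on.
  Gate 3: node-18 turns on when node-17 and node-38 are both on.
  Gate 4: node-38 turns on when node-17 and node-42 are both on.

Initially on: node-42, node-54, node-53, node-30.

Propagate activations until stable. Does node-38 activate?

node-42 and node-53 are on, so node-38 turns on (Gate 1).

Yes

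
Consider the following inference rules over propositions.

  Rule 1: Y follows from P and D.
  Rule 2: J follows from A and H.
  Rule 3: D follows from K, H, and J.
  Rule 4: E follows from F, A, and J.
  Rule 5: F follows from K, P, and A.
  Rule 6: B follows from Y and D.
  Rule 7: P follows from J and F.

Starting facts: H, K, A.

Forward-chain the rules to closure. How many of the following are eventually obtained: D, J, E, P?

2

A and H hold, so J follows (Rule 2).
K, H, and J hold, so D follows (Rule 3).
D: reached.
J: reached.
E would need F, A, and J (Rule 4), but F is never established.
P would need J and F (Rule 7), but F is never established.
Reached: D and J — 2 of the 4.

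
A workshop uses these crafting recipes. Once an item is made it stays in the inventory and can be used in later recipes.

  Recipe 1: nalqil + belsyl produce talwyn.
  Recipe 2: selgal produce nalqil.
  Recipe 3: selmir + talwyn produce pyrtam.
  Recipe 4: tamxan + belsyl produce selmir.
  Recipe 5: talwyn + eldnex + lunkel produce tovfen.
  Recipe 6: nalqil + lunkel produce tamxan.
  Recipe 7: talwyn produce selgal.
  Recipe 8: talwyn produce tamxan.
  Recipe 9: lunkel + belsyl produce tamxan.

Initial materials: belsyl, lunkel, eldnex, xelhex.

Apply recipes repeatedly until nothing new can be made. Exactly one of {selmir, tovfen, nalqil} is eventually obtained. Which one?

lunkel + belsyl → tamxan (Recipe 9).
Using Recipe 4, tamxan and belsyl make selmir.
tovfen would need talwyn, eldnex, and lunkel (Recipe 5), but talwyn is never obtained. nalqil would need selgal (Recipe 2), but selgal is never obtained.

selmir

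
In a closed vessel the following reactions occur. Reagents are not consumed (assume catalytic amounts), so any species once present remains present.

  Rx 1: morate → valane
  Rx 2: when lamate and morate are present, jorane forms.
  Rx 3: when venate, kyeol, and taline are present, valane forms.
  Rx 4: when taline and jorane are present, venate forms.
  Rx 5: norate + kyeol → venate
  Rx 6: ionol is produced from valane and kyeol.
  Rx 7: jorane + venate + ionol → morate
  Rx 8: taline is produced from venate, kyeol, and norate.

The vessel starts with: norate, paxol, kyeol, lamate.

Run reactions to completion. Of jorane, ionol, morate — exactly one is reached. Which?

norate and kyeol present → venate forms (Rx 5).
venate, kyeol, and norate present → taline forms (Rx 8).
venate, kyeol, and taline present → valane forms (Rx 3).
valane and kyeol present → ionol forms (Rx 6).
morate would need jorane, venate, and ionol (Rx 7), but jorane never forms. jorane would need lamate and morate (Rx 2), but morate never forms.

ionol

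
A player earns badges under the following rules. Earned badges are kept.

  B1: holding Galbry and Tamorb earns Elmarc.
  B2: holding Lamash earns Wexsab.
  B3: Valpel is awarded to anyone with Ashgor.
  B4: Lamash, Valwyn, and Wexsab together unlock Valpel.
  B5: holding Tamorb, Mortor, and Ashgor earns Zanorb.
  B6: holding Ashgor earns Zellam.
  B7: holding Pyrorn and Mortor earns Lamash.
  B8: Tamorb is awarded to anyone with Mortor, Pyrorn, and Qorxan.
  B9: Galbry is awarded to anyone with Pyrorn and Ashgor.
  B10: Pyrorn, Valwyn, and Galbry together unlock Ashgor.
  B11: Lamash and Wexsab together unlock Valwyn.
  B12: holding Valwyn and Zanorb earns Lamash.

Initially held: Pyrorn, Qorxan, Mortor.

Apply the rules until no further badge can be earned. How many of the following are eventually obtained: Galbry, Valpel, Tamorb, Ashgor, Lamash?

With Mortor, Pyrorn, and Qorxan, Tamorb is earned (B8).
With Pyrorn and Mortor, Lamash is earned (B7).
With Lamash, Wexsab is earned (B2).
With Lamash and Wexsab, Valwyn is earned (B11).
With Lamash, Valwyn, and Wexsab, Valpel is earned (B4).
Galbry would need Pyrorn and Ashgor (B9), but Ashgor is never earned.
Valpel: reached.
Tamorb: reached.
Ashgor would need Pyrorn, Valwyn, and Galbry (B10), but Galbry is never earned.
Lamash: reached.
Reached: Valpel, Tamorb, and Lamash — 3 of the 5.

3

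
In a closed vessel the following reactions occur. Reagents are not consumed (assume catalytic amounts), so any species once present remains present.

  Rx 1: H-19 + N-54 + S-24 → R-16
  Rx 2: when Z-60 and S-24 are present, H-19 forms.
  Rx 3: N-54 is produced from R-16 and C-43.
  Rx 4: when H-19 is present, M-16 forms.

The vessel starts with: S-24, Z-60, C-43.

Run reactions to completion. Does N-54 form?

No

N-54 would need R-16 and C-43 (Rx 3), but R-16 never forms.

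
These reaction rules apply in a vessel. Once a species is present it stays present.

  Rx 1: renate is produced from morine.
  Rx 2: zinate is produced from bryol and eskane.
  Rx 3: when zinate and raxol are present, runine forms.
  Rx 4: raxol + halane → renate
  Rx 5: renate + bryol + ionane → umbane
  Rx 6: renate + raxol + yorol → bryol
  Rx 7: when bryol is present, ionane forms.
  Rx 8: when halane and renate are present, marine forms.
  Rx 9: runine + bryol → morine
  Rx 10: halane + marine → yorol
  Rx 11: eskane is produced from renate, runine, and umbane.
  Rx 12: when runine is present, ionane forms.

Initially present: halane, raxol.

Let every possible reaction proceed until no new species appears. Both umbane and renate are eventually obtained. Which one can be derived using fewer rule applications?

renate: raxol and halane present → renate forms (Rx 4). [1 rule application]
umbane: raxol and halane present → renate forms (Rx 4). halane and renate present → marine forms (Rx 8). halane and marine present → yorol forms (Rx 10). renate, raxol, and yorol present → bryol forms (Rx 6). bryol present → ionane forms (Rx 7). renate, bryol, and ionane present → umbane forms (Rx 5). [6 rule applications]
renate needs fewer.

renate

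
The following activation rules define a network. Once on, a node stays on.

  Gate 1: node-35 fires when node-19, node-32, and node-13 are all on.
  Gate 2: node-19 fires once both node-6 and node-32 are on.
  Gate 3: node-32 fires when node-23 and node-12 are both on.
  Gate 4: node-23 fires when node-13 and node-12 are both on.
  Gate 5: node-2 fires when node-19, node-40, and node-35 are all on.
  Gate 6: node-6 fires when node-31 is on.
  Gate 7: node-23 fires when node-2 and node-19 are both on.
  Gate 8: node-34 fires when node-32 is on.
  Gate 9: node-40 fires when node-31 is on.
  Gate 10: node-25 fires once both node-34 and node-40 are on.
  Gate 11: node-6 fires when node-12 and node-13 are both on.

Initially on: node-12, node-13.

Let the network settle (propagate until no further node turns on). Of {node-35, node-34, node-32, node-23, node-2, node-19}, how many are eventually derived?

Gate 11: node-12 and node-13 on → node-6 on.
Gate 4: node-13 and node-12 on → node-23 on.
Gate 3: node-23 and node-12 on → node-32 on.
node-6 and node-32 are on, so node-19 fires (Gate 2).
Gate 8: node-32 on → node-34 on.
Gate 1: node-19, node-32, and node-13 on → node-35 on.
node-35: reached.
node-34: reached.
node-32: reached.
node-23: reached.
node-2 would need node-19, node-40, and node-35 (Gate 5), but node-40 never turns on.
node-19: reached.
Reached: node-35, node-34, node-32, node-23, and node-19 — 5 of the 6.

5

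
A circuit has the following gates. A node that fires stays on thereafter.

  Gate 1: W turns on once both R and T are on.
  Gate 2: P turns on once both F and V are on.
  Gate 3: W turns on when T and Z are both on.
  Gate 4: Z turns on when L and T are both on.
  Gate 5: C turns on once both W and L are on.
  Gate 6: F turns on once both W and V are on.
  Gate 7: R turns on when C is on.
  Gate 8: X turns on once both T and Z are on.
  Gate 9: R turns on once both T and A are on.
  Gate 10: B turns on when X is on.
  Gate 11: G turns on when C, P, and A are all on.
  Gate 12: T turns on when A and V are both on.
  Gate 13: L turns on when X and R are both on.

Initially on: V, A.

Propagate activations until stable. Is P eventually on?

Yes

A and V are on, so T turns on (Gate 12).
T and A are on, so R turns on (Gate 9).
Gate 1: R and T on → W on.
W and V are on, so F turns on (Gate 6).
Gate 2: F and V on → P on.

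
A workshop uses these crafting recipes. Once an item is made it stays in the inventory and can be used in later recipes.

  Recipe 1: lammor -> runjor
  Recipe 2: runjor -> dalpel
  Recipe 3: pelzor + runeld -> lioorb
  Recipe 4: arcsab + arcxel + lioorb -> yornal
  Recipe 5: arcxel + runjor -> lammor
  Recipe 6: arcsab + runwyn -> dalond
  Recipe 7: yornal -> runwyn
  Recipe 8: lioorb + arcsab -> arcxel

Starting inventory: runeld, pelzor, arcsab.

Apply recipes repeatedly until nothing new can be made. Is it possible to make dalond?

Yes

pelzor + runeld -> lioorb (Recipe 3).
lioorb + arcsab -> arcxel (Recipe 8).
arcsab + arcxel + lioorb -> yornal (Recipe 4).
yornal -> runwyn (Recipe 7).
Using Recipe 6, arcsab and runwyn make dalond.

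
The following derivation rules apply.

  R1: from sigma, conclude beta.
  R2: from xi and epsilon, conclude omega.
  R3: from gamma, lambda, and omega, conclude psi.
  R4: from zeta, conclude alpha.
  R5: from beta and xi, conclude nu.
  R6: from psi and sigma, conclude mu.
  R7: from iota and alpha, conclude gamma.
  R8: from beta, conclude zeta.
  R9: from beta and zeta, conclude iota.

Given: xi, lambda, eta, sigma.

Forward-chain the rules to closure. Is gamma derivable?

From sigma, R1 gives beta.
From beta, R8 gives zeta.
From zeta, R4 gives alpha.
beta and zeta hold, so iota follows (R9).
iota and alpha hold, so gamma follows (R7).

Yes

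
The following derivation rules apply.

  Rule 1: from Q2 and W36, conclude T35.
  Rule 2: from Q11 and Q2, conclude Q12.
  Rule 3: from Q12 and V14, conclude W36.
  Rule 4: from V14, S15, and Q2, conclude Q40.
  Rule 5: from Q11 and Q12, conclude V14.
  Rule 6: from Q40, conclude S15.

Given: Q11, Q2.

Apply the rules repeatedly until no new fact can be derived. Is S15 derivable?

S15 would need Q40 (Rule 6), but Q40 is never established.

No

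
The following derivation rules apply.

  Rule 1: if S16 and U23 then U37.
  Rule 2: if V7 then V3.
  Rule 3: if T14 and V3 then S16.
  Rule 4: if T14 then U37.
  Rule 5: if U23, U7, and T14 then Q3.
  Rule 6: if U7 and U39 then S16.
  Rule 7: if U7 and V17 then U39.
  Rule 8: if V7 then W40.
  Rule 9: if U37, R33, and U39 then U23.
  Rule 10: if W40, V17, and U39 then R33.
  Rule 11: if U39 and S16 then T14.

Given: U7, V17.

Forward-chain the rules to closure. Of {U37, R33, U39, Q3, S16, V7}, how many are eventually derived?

3

U7 and V17 hold, so U39 follows (Rule 7).
From U7 and U39, Rule 6 gives S16.
From U39 and S16, Rule 11 gives T14.
T14 holds, so U37 follows (Rule 4).
U37: reached.
R33 would need W40, V17, and U39 (Rule 10), but W40 is never established.
U39: reached.
Q3 would need U23, U7, and T14 (Rule 5), but U23 is never established.
S16: reached.
No rule produces V7, and it is not given.
Reached: U37, U39, and S16 — 3 of the 6.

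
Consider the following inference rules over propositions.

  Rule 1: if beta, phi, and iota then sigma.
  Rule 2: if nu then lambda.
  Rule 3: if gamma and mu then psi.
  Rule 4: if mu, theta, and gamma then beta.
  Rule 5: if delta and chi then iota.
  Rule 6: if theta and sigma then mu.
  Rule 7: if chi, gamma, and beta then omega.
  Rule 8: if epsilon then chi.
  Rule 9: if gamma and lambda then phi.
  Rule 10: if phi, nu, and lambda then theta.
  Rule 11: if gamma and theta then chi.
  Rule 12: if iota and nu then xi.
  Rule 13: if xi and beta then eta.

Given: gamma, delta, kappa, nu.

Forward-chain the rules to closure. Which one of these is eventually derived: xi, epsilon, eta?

xi

From nu, Rule 2 gives lambda.
From gamma and lambda, Rule 9 gives phi.
phi, nu, and lambda hold, so theta follows (Rule 10).
From gamma and theta, Rule 11 gives chi.
From delta and chi, Rule 5 gives iota.
From iota and nu, Rule 12 gives xi.
eta would need xi and beta (Rule 13), but beta is never established. No rule produces epsilon, and it is not given.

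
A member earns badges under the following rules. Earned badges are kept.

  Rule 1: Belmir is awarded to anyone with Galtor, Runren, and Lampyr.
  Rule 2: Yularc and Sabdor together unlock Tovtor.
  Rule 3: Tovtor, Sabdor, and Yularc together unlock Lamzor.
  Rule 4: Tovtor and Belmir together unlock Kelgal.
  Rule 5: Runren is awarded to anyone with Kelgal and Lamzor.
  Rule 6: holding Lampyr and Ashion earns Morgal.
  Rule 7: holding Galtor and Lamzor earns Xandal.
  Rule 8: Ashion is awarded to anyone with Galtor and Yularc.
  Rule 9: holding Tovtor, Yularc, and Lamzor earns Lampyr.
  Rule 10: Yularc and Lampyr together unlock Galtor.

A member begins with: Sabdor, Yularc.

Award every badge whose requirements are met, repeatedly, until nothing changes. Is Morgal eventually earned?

Yes

With Yularc and Sabdor, Tovtor is earned (Rule 2).
With Tovtor, Sabdor, and Yularc, Lamzor is earned (Rule 3).
With Tovtor, Yularc, and Lamzor, Lampyr is earned (Rule 9).
With Yularc and Lampyr, Galtor is earned (Rule 10).
With Galtor and Yularc, Ashion is earned (Rule 8).
With Lampyr and Ashion, Morgal is earned (Rule 6).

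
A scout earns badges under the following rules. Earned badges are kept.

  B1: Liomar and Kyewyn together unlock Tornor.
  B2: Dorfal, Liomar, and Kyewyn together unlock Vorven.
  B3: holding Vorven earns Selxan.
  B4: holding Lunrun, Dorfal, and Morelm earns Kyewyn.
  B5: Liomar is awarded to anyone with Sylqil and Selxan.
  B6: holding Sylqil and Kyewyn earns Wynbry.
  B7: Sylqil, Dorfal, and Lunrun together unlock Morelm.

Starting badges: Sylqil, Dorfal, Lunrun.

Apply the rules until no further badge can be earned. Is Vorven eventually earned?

No

Vorven would need Dorfal, Liomar, and Kyewyn (B2), but Liomar is never earned.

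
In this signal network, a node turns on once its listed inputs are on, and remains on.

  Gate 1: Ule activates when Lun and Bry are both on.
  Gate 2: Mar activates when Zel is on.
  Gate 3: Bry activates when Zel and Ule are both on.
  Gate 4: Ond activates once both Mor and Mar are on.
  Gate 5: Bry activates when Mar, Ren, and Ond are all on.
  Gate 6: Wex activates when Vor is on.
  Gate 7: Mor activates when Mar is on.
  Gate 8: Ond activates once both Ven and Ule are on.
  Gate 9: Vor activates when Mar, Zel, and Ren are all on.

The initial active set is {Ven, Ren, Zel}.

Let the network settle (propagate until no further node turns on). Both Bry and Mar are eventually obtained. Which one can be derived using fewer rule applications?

Mar: Gate 2: Zel on → Mar on. [1 rule application]
Bry: Zel is on, so Mar activates (Gate 2). Mar is on, so Mor activates (Gate 7). Mor and Mar are on, so Ond activates (Gate 4). Gate 5: Mar, Ren, and Ond on → Bry on. [4 rule applications]
Mar needs fewer.

Mar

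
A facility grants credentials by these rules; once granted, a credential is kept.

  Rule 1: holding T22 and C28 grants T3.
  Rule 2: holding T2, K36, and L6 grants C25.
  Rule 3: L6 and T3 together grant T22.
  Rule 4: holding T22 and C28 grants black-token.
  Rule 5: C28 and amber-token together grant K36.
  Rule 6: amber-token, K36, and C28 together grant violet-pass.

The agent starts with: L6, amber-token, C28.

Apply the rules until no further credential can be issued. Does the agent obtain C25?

No

C25 would need T2, K36, and L6 (Rule 2), but T2 is never granted.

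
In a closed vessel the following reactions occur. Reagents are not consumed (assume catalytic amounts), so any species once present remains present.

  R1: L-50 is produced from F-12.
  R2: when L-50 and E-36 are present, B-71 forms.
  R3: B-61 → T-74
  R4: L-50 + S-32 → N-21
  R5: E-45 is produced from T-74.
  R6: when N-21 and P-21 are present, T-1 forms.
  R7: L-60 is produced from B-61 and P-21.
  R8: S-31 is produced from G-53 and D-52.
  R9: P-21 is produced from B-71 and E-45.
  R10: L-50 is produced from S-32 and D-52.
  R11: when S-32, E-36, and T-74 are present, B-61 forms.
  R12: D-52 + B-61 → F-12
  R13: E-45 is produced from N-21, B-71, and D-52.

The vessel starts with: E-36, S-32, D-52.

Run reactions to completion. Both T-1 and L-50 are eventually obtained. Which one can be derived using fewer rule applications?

L-50

L-50: S-32 and D-52 present → L-50 forms (R10). [1 rule application]
T-1: S-32 and D-52 present → L-50 forms (R10). L-50 and S-32 present → N-21 forms (R4). L-50 and E-36 present → B-71 forms (R2). N-21, B-71, and D-52 present → E-45 forms (R13). B-71 and E-45 present → P-21 forms (R9). N-21 and P-21 present → T-1 forms (R6). [6 rule applications]
L-50 needs fewer.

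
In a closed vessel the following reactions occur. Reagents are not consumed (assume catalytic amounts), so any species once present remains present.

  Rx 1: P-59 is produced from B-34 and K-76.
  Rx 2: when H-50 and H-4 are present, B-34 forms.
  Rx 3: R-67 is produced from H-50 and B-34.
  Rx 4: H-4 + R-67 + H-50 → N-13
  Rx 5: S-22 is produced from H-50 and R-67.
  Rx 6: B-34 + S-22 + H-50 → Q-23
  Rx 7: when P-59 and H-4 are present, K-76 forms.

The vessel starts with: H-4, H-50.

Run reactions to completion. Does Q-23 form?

H-50 and H-4 present → B-34 forms (Rx 2).
H-50 and B-34 present → R-67 forms (Rx 3).
H-50 and R-67 present → S-22 forms (Rx 5).
B-34, S-22, and H-50 present → Q-23 forms (Rx 6).

Yes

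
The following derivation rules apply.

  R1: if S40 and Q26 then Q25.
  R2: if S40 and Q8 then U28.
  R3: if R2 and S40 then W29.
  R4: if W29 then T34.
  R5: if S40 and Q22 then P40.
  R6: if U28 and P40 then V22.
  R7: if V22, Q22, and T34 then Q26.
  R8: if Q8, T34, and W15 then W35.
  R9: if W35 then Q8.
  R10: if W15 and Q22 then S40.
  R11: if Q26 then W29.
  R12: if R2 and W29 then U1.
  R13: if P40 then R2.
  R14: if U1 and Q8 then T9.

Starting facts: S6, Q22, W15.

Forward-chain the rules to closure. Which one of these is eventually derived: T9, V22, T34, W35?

T34

From W15 and Q22, R10 gives S40.
S40 and Q22 hold, so P40 follows (R5).
From P40, R13 gives R2.
R2 and S40 hold, so W29 follows (R3).
W29 holds, so T34 follows (R4).
W35 would need Q8, T34, and W15 (R8), but Q8 is never established. T9 would need U1 and Q8 (R14), but Q8 is never established. V22 would need U28 and P40 (R6), but U28 is never established.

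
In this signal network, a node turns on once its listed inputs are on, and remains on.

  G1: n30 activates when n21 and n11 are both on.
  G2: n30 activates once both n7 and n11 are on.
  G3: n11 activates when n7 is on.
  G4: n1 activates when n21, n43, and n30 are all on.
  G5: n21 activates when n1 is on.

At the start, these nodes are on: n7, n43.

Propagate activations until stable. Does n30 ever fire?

Yes

n7 is on, so n11 activates (G3).
n7 and n11 are on, so n30 activates (G2).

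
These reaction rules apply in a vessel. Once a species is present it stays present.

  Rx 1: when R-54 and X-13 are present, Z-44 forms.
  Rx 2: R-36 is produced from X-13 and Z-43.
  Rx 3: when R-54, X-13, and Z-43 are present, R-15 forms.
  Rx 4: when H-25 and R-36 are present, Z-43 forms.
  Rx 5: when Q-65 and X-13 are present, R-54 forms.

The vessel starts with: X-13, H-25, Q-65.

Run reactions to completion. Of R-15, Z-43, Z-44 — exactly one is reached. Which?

Q-65 and X-13 present → R-54 forms (Rx 5).
R-54 and X-13 present → Z-44 forms (Rx 1).
R-15 would need R-54, X-13, and Z-43 (Rx 3), but Z-43 never forms. Z-43 would need H-25 and R-36 (Rx 4), but R-36 never forms.

Z-44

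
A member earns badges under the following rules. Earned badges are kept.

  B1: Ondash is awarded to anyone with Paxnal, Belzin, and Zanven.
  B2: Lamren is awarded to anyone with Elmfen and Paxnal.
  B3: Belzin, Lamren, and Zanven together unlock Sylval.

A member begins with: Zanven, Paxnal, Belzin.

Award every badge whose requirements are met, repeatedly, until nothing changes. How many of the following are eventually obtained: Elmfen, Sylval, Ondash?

With Paxnal, Belzin, and Zanven, Ondash is earned (B1).
No rule produces Elmfen, and it is not given.
Sylval would need Belzin, Lamren, and Zanven (B3), but Lamren is never earned.
Ondash: reached.
Reached: Ondash — 1 of the 3.

1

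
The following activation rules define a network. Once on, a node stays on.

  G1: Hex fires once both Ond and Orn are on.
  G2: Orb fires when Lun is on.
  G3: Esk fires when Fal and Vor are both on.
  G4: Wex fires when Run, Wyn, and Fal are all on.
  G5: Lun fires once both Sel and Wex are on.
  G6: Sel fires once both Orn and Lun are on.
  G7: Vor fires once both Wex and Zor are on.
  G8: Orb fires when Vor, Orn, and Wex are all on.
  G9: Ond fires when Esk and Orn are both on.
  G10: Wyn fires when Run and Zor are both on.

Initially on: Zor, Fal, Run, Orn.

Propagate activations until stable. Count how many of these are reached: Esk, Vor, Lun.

2

G10: Run and Zor on → Wyn on.
G4: Run, Wyn, and Fal on → Wex on.
Wex and Zor are on, so Vor fires (G7).
G3: Fal and Vor on → Esk on.
Esk: reached.
Vor: reached.
Lun would need Sel and Wex (G5), but Sel never turns on.
Reached: Esk and Vor — 2 of the 3.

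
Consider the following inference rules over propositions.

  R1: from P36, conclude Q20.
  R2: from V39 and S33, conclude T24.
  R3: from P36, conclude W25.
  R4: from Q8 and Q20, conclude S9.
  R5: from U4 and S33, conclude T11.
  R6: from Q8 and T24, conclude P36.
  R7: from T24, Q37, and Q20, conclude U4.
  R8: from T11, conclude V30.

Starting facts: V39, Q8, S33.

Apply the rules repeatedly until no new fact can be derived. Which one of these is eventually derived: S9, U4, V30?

S9

From V39 and S33, R2 gives T24.
Q8 and T24 hold, so P36 follows (R6).
From P36, R1 gives Q20.
Q8 and Q20 hold, so S9 follows (R4).
U4 would need T24, Q37, and Q20 (R7), but Q37 is never established. V30 would need T11 (R8), but T11 is never established.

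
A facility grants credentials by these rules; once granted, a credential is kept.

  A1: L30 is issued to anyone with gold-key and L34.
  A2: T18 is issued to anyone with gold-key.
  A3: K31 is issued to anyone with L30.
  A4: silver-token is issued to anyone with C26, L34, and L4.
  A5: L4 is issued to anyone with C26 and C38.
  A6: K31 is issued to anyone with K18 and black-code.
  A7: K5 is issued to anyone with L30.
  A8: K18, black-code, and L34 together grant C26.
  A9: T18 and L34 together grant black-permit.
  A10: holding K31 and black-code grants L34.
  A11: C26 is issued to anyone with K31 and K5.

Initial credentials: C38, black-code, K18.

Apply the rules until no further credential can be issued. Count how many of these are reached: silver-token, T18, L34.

2

Holding K18 and black-code grants K31 (A6).
Holding K31 and black-code grants L34 (A10).
Holding K18, black-code, and L34 grants C26 (A8).
Holding C26 and C38 grants L4 (A5).
Holding C26, L34, and L4 grants silver-token (A4).
silver-token: reached.
T18 would need gold-key (A2), but gold-key is never granted.
L34: reached.
Reached: silver-token and L34 — 2 of the 3.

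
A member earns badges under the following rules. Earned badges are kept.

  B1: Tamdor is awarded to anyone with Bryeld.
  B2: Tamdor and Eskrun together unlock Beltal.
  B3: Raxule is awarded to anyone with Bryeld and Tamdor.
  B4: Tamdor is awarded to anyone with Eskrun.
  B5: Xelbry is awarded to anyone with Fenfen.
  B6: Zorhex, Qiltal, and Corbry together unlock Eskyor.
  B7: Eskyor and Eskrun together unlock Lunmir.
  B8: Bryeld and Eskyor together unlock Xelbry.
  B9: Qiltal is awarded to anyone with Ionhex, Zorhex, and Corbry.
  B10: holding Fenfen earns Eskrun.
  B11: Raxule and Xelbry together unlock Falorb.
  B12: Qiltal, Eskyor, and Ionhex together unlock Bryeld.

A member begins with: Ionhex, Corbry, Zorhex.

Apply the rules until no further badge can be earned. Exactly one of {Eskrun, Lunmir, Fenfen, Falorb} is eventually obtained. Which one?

Falorb

With Ionhex, Zorhex, and Corbry, Qiltal is earned (B9).
With Zorhex, Qiltal, and Corbry, Eskyor is earned (B6).
With Qiltal, Eskyor, and Ionhex, Bryeld is earned (B12).
With Bryeld and Eskyor, Xelbry is earned (B8).
With Bryeld, Tamdor is earned (B1).
With Bryeld and Tamdor, Raxule is earned (B3).
With Raxule and Xelbry, Falorb is earned (B11).
Eskrun would need Fenfen (B10), but Fenfen is never earned. No rule produces Fenfen, and it is not given. Lunmir would need Eskyor and Eskrun (B7), but Eskrun is never earned.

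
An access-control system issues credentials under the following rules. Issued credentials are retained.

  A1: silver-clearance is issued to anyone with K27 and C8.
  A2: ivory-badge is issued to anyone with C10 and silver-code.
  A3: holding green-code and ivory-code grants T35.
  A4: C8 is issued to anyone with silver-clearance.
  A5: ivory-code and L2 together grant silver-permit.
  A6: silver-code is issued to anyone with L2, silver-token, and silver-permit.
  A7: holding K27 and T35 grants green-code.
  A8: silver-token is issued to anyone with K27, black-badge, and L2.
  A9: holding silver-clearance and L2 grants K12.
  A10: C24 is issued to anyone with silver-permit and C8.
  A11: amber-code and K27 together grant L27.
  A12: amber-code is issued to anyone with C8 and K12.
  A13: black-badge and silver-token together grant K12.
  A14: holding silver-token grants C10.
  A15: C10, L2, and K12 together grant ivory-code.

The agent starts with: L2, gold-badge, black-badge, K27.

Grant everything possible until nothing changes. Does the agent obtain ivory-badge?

Yes

Holding K27, black-badge, and L2 grants silver-token (A8).
Holding silver-token grants C10 (A14).
Holding black-badge and silver-token grants K12 (A13).
Holding C10, L2, and K12 grants ivory-code (A15).
Holding ivory-code and L2 grants silver-permit (A5).
Holding L2, silver-token, and silver-permit grants silver-code (A6).
Holding C10 and silver-code grants ivory-badge (A2).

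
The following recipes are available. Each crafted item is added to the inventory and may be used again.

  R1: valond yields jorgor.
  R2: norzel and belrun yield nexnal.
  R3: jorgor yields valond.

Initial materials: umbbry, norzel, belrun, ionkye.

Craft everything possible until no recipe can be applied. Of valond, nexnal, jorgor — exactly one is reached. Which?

norzel and belrun → nexnal (R2).
jorgor would need valond (R1), but valond is never obtained. valond would need jorgor (R3), but jorgor is never obtained.

nexnal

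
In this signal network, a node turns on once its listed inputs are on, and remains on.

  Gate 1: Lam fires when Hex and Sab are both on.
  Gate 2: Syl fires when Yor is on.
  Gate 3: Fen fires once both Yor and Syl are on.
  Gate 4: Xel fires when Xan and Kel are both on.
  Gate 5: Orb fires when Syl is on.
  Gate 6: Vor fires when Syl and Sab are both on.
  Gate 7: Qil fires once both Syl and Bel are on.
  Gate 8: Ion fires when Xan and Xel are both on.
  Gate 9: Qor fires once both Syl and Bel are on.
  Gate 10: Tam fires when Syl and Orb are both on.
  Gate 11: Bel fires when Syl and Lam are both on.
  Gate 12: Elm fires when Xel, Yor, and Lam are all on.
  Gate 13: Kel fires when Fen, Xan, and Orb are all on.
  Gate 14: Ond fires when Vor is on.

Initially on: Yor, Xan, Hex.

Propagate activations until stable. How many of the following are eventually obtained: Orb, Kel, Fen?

Gate 2: Yor on → Syl on.
Yor and Syl are on, so Fen fires (Gate 3).
Gate 5: Syl on → Orb on.
Fen, Xan, and Orb are on, so Kel fires (Gate 13).
Orb: reached.
Kel: reached.
Fen: reached.
All 3 are reached.

3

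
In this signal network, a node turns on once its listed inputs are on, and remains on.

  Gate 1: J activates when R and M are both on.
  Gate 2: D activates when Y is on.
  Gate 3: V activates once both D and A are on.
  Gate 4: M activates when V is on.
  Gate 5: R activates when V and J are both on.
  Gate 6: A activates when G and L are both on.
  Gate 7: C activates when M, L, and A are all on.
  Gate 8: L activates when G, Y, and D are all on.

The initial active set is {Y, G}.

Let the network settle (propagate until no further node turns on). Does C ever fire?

Y is on, so D activates (Gate 2).
G, Y, and D are on, so L activates (Gate 8).
Gate 6: G and L on → A on.
D and A are on, so V activates (Gate 3).
Gate 4: V on → M on.
Gate 7: M, L, and A on → C on.

Yes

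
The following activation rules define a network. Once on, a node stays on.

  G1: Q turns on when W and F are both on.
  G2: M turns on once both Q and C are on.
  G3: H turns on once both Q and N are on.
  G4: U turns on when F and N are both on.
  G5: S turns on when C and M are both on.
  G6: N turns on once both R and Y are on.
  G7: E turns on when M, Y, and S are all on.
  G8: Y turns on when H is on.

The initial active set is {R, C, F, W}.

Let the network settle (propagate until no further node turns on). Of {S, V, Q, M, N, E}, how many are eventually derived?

W and F are on, so Q turns on (G1).
Q and C are on, so M turns on (G2).
G5: C and M on → S on.
S: reached.
No rule produces V, and it is not given.
Q: reached.
M: reached.
N would need R and Y (G6), but Y never turns on.
E would need M, Y, and S (G7), but Y never turns on.
Reached: S, Q, and M — 3 of the 6.

3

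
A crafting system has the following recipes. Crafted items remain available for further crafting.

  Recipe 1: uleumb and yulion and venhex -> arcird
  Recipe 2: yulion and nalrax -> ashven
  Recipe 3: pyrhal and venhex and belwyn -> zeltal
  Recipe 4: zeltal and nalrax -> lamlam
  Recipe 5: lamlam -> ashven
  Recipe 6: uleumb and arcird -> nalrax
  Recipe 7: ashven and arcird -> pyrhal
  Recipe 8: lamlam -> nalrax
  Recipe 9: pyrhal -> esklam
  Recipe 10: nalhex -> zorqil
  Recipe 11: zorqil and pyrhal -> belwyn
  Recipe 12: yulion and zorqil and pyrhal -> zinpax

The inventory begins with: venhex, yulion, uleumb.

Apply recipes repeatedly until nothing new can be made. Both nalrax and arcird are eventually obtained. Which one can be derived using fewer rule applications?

arcird: Using Recipe 1, uleumb, yulion, and venhex make arcird. [1 rule application]
nalrax: uleumb and yulion and venhex -> arcird (Recipe 1). Using Recipe 6, uleumb and arcird make nalrax. [2 rule applications]
arcird needs fewer.

arcird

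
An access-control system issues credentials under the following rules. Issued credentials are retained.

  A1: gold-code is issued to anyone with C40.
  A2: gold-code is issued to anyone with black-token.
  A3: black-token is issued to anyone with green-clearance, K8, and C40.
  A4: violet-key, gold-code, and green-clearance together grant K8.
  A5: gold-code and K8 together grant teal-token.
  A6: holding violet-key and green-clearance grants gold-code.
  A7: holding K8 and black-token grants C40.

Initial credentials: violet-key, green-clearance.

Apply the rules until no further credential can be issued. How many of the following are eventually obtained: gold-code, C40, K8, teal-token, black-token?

3

Holding violet-key and green-clearance grants gold-code (A6).
Holding violet-key, gold-code, and green-clearance grants K8 (A4).
Holding gold-code and K8 grants teal-token (A5).
gold-code: reached.
C40 would need K8 and black-token (A7), but black-token is never granted.
K8: reached.
teal-token: reached.
black-token would need green-clearance, K8, and C40 (A3), but C40 is never granted.
Reached: gold-code, K8, and teal-token — 3 of the 5.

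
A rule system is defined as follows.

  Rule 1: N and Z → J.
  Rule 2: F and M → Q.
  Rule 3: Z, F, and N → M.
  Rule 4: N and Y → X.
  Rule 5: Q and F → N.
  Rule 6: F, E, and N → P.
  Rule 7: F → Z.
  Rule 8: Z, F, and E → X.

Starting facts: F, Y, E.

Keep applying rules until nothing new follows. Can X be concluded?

From F, Rule 7 gives Z.
From Z, F, and E, Rule 8 gives X.

Yes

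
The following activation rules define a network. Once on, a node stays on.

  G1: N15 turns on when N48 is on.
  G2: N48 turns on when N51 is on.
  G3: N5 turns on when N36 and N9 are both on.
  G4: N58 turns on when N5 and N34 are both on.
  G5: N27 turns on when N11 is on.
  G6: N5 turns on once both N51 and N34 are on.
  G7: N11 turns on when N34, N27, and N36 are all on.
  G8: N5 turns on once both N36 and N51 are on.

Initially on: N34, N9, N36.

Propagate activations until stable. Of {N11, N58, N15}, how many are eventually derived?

1

N36 and N9 are on, so N5 turns on (G3).
G4: N5 and N34 on → N58 on.
N11 would need N34, N27, and N36 (G7), but N27 never turns on.
N58: reached.
N15 would need N48 (G1), but N48 never turns on.
Reached: N58 — 1 of the 3.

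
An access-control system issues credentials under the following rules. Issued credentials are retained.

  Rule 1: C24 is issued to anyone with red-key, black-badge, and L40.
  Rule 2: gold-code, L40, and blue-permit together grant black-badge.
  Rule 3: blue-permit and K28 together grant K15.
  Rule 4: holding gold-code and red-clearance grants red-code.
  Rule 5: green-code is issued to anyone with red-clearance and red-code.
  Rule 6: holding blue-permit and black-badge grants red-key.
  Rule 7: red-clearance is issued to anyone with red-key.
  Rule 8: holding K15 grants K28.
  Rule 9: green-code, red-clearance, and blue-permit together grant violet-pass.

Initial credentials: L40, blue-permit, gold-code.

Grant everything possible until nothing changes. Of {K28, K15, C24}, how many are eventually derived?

Holding gold-code, L40, and blue-permit grants black-badge (Rule 2).
Holding blue-permit and black-badge grants red-key (Rule 6).
Holding red-key, black-badge, and L40 grants C24 (Rule 1).
K28 would need K15 (Rule 8), but K15 is never granted.
K15 would need blue-permit and K28 (Rule 3), but K28 is never granted.
C24: reached.
Reached: C24 — 1 of the 3.

1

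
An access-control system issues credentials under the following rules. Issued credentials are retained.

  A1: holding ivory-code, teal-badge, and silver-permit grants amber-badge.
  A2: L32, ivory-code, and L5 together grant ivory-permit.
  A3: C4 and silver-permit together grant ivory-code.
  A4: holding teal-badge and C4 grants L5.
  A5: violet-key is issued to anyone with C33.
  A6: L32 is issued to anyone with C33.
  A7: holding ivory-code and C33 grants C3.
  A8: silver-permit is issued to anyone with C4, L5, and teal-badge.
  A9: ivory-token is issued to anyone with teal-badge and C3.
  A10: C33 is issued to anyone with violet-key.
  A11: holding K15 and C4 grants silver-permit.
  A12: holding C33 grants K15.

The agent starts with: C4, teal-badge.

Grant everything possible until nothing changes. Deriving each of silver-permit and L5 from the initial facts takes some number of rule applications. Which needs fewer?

L5

L5: Holding teal-badge and C4 grants L5 (A4). [1 rule application]
silver-permit: Holding teal-badge and C4 grants L5 (A4). Holding C4, L5, and teal-badge grants silver-permit (A8). [2 rule applications]
L5 needs fewer.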